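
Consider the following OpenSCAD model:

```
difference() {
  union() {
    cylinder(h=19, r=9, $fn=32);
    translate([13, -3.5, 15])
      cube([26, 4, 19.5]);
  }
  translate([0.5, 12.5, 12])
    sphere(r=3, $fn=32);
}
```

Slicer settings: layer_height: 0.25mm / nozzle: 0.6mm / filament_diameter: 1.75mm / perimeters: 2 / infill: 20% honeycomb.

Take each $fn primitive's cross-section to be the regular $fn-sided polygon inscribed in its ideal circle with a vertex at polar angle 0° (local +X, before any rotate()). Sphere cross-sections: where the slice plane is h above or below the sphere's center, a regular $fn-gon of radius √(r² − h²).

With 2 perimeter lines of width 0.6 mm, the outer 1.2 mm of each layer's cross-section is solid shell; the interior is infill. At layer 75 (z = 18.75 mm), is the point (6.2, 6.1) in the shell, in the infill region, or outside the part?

shell

At z = 18.75 mm: the cylinder: section is a regular 32-gon, circumradius r=9; the 26×4 cube at (13, -3.5) contributes its full rectangle; Merging all regions: the 2 present regions are separate (no shared area or edge), so areas and boundary lengths simply add and each stays a separate island — 2 connected regions; the sphere at (0.5, 12.5) is not intersected at this z (|z−center|=6.750 > r=3); After the difference (first − rest): none of the subtracted shapes is present at this height, so that combined region is unchanged — 2 connected regions. Overall, the cross-section has 2 separate islands. The nearest boundary edge runs (6.36, 6.36)→(7.48, 5.00); distance from the point to it = 0.29 mm. (Shell/infill is judged within the island containing the point — the largest one.) The point is inside the cross-section, 0.29 mm from the nearest boundary — within the 1.2 mm shell band (2 × 0.6).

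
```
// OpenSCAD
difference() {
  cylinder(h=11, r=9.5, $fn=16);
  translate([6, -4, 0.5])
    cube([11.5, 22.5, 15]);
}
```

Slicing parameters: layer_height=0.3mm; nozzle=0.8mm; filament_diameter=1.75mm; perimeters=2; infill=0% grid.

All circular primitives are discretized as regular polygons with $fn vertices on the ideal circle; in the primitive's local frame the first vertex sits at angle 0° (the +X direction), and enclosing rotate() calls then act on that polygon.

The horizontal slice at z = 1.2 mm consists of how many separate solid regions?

1

At z = 1.2 mm: the cylinder: section is a regular 16-gon, circumradius r=9.5; the cube at (6, -4) is present — its section is the full 11.5×22.5 rectangle; After the difference (first − rest): starting from the r=9.5 cylinder, the 11.5×22.5 cube at (6, -4) partially overlaps it — only the 29.34 mm² overlap (of its 258.75 mm²) is removed, clipping the outline — 1 connected region. The result has 1 disconnected region.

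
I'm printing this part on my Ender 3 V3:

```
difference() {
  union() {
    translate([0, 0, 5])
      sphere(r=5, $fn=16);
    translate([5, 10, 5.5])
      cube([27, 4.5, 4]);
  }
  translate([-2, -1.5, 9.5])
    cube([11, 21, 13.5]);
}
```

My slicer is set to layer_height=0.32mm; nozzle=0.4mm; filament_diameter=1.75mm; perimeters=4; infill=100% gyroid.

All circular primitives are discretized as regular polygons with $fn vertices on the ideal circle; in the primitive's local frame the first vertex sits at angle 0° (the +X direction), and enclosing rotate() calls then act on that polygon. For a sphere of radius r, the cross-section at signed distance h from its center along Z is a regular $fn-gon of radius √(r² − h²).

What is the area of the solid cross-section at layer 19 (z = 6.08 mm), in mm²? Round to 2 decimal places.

At z = 6.08 mm: the r=5 sphere contributes a regular 16-gon of circumradius √(5²−1.08²) = 4.882 (area = (16/2)·4.882²·sin(360°/16) = 72.97 mm²); the cube at (5, 10) is present — its section is the full 27×4.5 rectangle (area 121.50 mm²); Taking the union: the 2 present regions are separate (no shared area or edge), so areas and boundary lengths simply add and each stays a separate island — area = 194.47 mm²; the cube at (-2, -1.5) does not reach this height (z outside [9.5, 23]); After the difference (first − rest): none of the subtracted shapes is present at this height, so that combined region is unchanged — area = 194.47 mm². Overall, the cross-section has 2 separate islands. Net area = 194.47 mm².

194.47 mm²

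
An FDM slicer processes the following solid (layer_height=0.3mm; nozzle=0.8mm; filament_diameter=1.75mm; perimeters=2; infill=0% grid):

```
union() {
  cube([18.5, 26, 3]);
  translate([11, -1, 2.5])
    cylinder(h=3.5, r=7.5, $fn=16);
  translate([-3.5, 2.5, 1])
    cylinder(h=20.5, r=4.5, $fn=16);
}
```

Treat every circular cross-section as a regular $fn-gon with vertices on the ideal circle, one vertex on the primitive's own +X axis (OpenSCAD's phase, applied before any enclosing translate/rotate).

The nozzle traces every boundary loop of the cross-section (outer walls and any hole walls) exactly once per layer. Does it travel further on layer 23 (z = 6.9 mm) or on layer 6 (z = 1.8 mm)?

layer 6 (z = 1.8 mm)

Layer 23 (z = 6.9): the cube is not intersected at this z (z outside [0, 3]); the cylinder at (11, -1) is not intersected at this z (z outside [2.5, 6]); the cylinder at (-3.5, 2.5): section is a regular 16-gon, circumradius r=4.5 (perimeter = 2·16·4.500·sin(180°/16) = 28.09 mm); Combining (union): only the r=4.5 cylinder at (-3.5, 2.5) is present, so the union is just that shape — boundary = 28.09 mm. So its perimeter = 28.09 mm. Layer 6 (z = 1.8): the cube is present — its section is the full 18.5×26 rectangle (perimeter 89.00 mm); the cylinder at (11, -1) is absent (z outside [2.5, 6]); the cylinder at (-3.5, 2.5): section is a regular 16-gon, circumradius r=4.5 (perimeter = 2·16·4.500·sin(180°/16) = 28.09 mm); Taking the union: the regions partially overlap (shared area 3.49 mm²), so the edge portions inside another operand are dropped and the merged outline is re-measured after clipping — boundary = 106.12 mm. So its perimeter = 106.12 mm. Layer 6 is larger (106.12 vs 28.09 mm).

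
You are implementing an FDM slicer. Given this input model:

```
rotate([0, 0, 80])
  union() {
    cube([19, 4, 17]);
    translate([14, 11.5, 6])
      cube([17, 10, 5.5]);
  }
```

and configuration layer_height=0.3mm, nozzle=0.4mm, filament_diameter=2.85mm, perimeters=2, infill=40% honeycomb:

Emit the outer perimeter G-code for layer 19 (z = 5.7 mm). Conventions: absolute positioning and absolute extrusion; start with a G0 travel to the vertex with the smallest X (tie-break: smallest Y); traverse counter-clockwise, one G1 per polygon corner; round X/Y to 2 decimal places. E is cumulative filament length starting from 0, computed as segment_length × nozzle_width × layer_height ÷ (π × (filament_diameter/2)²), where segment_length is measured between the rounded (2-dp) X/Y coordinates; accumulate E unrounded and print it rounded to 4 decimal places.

At z = 5.7 mm: the cube is present — its section is the full 19×4 rectangle; the cube at (14, 11.5) is absent (z outside [6, 11.5]); Taking the union: only the 19×4 cube is present, so the union is just that shape — 1 connected region; (rotated 80° about Z; rotation is an isometry so areas/perimeters/island counts are preserved). The outline is a single polygon with 4 vertices. Extrusion per mm of travel: 0.4 × 0.3 / (π × 1.425²) = 0.018811. Accumulating E over each segment gives final E = 0.8655.

G0 X-3.94 Y0.69 Z5.70
G1 X0.00 Y0.00 E0.0752
G1 X3.30 Y18.71 E0.4326
G1 X-0.64 Y19.41 E0.5079
G1 X-3.94 Y0.69 E0.8655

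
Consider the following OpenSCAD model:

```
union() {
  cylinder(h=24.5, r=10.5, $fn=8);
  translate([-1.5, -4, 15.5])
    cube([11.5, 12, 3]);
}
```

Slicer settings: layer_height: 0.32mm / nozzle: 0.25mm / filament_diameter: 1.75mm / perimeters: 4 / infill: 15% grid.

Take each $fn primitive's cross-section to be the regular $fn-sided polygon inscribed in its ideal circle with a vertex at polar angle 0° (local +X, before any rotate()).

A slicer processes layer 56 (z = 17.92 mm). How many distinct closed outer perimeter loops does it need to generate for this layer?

1

At z = 17.92 mm: the r=10.5 cylinder gives a regular 8-gon of circumradius 10.5 (constant along its height); the cube at (-1.5, -4) (footprint 11.5×12) is included at this height; Taking the union: the regions partially overlap (shared area 126.50 mm²), so overlapping operands fuse into one piece — 1 connected region. The result has 1 disconnected region.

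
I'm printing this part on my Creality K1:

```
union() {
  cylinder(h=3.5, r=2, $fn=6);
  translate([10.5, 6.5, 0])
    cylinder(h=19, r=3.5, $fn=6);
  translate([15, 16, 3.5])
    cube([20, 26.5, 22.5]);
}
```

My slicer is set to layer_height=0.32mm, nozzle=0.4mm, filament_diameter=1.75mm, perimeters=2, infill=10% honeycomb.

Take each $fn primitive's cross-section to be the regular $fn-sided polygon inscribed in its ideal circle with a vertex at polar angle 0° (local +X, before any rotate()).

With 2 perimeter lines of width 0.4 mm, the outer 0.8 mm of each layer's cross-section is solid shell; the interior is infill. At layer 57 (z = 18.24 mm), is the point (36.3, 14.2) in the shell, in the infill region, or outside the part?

outside

At z = 18.24 mm: the cylinder does not reach this height (z outside [0, 3.5]); the cylinder at (10.5, 6.5): section is a regular 6-gon, circumradius r=3.5; the cube at (15, 16) is present — its section is the full 20×26.5 rectangle; Combining (union): the 2 present regions are separate (no shared area or edge), so areas and boundary lengths simply add and each stays a separate island — 2 connected regions. Overall, the cross-section has 2 separate islands. The nearest boundary edge runs (35.00, 42.50)→(35.00, 16.00); distance from the point to it = 2.22 mm. The point is not inside any of the regions above, so it lies outside the cross-section (2.22 mm from the nearest boundary).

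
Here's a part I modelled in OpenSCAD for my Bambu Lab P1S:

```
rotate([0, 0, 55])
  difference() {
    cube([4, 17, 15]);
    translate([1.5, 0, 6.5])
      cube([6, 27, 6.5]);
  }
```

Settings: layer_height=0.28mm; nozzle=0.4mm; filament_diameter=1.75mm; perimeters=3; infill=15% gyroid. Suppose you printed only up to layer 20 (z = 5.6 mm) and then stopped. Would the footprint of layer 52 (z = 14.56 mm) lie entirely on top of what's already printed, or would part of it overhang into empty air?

entirely on top

Compare the two slices. At z = 5.6: the cube (footprint 4×17) is included at this height (area 68.00 mm²); the cube at (1.5, 0) is absent (z outside [6.5, 13]); Subtracting the remaining from the first: none of the subtracted shapes is present at this height, so the 4×17 cube is unchanged — area = 68.00 mm²; (rotated 55° about Z; rotation is an isometry so areas/perimeters/island counts are preserved). At z = 14.56: the 4×17 cube contributes its full rectangle (area 68.00 mm²); the cube at (1.5, 0) is absent (z outside [6.5, 13]); After the difference (first − rest): none of the subtracted shapes is present at this height, so the 4×17 cube is unchanged — area = 68.00 mm²; (whole slice rotated 55° about Z — lengths, areas and connectivity unchanged). Checking containment: the cross-section at z = 14.56 is a subset of the cross-section at z = 5.6.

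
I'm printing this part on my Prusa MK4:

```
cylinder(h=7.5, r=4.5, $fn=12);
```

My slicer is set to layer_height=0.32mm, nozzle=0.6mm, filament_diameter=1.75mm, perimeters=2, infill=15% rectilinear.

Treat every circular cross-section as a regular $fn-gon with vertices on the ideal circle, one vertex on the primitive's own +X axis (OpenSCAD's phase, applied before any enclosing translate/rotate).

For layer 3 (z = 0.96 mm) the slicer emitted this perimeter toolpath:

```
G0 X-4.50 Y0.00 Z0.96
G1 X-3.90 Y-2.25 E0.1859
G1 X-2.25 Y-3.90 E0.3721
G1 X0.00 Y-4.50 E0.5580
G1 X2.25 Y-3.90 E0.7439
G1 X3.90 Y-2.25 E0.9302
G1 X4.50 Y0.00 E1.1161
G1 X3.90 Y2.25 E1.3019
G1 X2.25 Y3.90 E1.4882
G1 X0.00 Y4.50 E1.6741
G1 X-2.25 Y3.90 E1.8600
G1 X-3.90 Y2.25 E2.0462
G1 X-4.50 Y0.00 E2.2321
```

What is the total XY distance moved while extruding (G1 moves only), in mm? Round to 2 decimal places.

27.96 mm

Sum the Euclidean lengths of each G1 segment: total = 27.96 mm.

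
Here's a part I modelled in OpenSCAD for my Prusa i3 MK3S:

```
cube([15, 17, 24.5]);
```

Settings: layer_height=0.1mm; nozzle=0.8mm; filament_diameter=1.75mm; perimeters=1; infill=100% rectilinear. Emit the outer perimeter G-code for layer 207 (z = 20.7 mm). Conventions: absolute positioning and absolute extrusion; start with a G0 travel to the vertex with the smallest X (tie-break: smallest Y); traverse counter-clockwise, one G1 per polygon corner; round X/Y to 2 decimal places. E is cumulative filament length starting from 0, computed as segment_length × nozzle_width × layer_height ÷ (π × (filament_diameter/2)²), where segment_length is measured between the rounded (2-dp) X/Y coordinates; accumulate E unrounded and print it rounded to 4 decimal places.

G0 X0.00 Y0.00 Z20.70
G1 X15.00 Y0.00 E0.4989
G1 X15.00 Y17.00 E1.0643
G1 X0.00 Y17.00 E1.5632
G1 X0.00 Y0.00 E2.1286

At z = 20.7 mm: the 15×17 cube contributes its full rectangle. The outline is a single polygon with 4 vertices. Extrusion per mm of travel: 0.8 × 0.1 / (π × 0.875²) = 0.033260. Accumulating E over each segment gives final E = 2.1286.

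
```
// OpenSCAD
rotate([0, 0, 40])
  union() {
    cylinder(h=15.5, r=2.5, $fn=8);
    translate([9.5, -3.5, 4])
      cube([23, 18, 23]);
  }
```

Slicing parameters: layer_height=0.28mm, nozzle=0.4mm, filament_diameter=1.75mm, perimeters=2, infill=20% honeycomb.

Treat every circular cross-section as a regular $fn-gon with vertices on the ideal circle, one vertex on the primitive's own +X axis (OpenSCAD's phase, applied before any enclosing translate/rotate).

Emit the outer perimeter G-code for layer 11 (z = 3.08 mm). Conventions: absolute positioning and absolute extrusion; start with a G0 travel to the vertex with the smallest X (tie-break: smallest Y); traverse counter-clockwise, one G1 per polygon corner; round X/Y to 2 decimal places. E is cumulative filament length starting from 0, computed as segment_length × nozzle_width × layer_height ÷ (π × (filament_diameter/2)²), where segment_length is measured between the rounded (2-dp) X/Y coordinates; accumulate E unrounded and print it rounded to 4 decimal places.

G0 X-2.49 Y0.22 Z3.08
G1 X-1.92 Y-1.61 E0.0893
G1 X-0.22 Y-2.49 E0.1784
G1 X1.61 Y-1.92 E0.2676
G1 X2.49 Y-0.22 E0.3568
G1 X1.92 Y1.61 E0.4460
G1 X0.22 Y2.49 E0.5352
G1 X-1.61 Y1.92 E0.6244
G1 X-2.49 Y0.22 E0.7135

At z = 3.08 mm: the r=2.5 cylinder gives a regular 8-gon of circumradius 2.5 (constant along its height); the cube at (9.5, -3.5) is not intersected at this z (z outside [4, 27]); Merging all regions: only the r=2.5 cylinder is present, so the union is just that shape — 1 connected region; (rotated 40° about Z; rotation is an isometry so areas/perimeters/island counts are preserved). The outline is a single polygon with 8 vertices. Extrusion per mm of travel: 0.4 × 0.28 / (π × 0.875²) = 0.046564. Accumulating E over each segment gives final E = 0.7135.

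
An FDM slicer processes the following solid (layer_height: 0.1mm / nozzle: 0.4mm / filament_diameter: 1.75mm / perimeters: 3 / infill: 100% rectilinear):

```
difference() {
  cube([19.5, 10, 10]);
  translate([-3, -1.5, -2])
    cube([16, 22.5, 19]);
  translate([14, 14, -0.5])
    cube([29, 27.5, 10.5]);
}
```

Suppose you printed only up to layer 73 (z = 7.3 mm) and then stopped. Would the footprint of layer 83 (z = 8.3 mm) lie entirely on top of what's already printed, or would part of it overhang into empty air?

Compare the two slices. At z = 7.3: the cube is present — its section is the full 19.5×10 rectangle (area 195.00 mm²); the cube at (-3, -1.5) (footprint 16×22.5) is included at this height (area 360.00 mm²); the 29×27.5 cube at (14, 14) contributes its full rectangle (area 797.50 mm²); Taking the first minus the rest: starting from the 19.5×10 cube (195.00 mm²), the 16×22.5 cube at (-3, -1.5) partially overlaps it — only the 130.00 mm² overlap (of its 360.00 mm²) is removed, clipping the outline; the 29×27.5 cube at (14, 14) misses the remaining region (no effect) — area = 65.00 mm². At z = 8.3: the cube (footprint 19.5×10) is included at this height (area 195.00 mm²); the cube at (-3, -1.5) (footprint 16×22.5) is included at this height (area 360.00 mm²); the cube at (14, 14) (footprint 29×27.5) is included at this height (area 797.50 mm²); Taking the first minus the rest: starting from the 19.5×10 cube (195.00 mm²), the 16×22.5 cube at (-3, -1.5) partially overlaps it — only the 130.00 mm² overlap (of its 360.00 mm²) is removed, clipping the outline; the 29×27.5 cube at (14, 14) misses the remaining region (no effect) — area = 65.00 mm². Checking containment: the cross-section at z = 8.3 is a subset of the cross-section at z = 7.3.

entirely on top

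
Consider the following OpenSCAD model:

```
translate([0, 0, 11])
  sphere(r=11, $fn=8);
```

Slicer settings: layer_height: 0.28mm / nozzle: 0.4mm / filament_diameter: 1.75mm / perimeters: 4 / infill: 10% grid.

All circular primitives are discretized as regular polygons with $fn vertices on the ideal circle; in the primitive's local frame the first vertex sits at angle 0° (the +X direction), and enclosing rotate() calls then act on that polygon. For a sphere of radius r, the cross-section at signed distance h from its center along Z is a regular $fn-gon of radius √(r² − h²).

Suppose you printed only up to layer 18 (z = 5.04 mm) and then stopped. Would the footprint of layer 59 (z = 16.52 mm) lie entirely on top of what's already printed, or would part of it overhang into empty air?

part overhangs

Compare the two slices. At z = 5.04: the r=11 sphere contributes a regular 8-gon of circumradius √(11²−5.96²) = 9.245 (area = (8/2)·9.245²·sin(360°/8) = 241.77 mm²). At z = 16.52: the r=11 sphere slices to a regular 8-gon of circumradius 9.515 (√(r²−h²) with h=5.52 from center) (area = (8/2)·9.515²·sin(360°/8) = 256.06 mm²). Checking containment: at z = 16.52 the cross-section extends beyond the z = 5.04 cross-section by about 14.29 mm².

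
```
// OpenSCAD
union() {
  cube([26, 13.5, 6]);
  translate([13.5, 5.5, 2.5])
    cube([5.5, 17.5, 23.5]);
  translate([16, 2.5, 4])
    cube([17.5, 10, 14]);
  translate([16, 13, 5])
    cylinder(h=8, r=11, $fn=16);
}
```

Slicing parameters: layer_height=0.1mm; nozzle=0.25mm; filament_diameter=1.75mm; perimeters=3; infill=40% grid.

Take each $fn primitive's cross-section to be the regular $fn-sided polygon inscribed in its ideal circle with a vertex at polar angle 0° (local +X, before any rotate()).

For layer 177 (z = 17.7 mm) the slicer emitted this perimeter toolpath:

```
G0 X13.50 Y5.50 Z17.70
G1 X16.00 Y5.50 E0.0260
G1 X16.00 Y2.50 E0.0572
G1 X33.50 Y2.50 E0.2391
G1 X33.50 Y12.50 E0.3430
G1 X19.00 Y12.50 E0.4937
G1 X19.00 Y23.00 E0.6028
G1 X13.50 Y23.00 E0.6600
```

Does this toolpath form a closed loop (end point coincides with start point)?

no

Start point (G0): (13.50, 5.50). End point (last G1): the path does not return to the start — open.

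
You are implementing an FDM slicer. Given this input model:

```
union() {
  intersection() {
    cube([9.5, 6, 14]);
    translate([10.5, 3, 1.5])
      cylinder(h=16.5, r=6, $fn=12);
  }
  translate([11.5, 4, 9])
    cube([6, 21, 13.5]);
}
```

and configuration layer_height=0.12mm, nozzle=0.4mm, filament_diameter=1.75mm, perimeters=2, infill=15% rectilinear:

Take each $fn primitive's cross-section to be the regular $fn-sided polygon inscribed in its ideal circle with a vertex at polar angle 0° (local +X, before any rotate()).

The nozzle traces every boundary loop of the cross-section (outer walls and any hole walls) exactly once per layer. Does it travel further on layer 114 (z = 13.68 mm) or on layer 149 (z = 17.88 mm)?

layer 114 (z = 13.68 mm)

Layer 114 (z = 13.68): the 9.5×6 cube contributes its full rectangle (perimeter 31.00 mm); the cylinder at (10.5, 3): section is a regular 12-gon, circumradius r=6 (perimeter = 2·12·6.000·sin(180°/12) = 37.27 mm); Keeping only the common overlap: the r=6 cylinder at (10.5, 3) partially overlaps the 9.5×6 cube; clipping to the common part keeps 27.59 mm² — boundary = 20.60 mm; the 6×21 cube at (11.5, 4) contributes its full rectangle (perimeter 54.00 mm); Combining (union): the 2 present regions are separate (no shared area or edge), so areas and boundary lengths simply add and each stays a separate island — boundary = 74.60 mm. So its perimeter = 74.60 mm. Layer 149 (z = 17.88): the cube is absent (z outside [0, 14]); the cylinder at (10.5, 3): section is a regular 12-gon, circumradius r=6 (perimeter = 2·12·6.000·sin(180°/12) = 37.27 mm); After intersecting: at least one operand is absent at this height, so nothing remains; the 6×21 cube at (11.5, 4) contributes its full rectangle (perimeter 54.00 mm); Combining (union): only the 6×21 cube at (11.5, 4) is present, so the union is just that shape — boundary = 54.00 mm. So its perimeter = 54.00 mm. Layer 114 is larger (74.60 vs 54.00 mm).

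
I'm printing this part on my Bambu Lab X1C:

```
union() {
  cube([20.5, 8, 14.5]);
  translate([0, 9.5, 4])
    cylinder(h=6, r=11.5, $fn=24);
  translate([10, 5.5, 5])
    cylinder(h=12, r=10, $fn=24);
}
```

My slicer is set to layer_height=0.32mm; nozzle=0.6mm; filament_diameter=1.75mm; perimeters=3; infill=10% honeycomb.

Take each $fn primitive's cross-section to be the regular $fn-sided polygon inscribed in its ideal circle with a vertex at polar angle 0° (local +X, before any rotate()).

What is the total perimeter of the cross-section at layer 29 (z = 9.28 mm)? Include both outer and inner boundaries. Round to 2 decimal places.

92.75 mm

At z = 9.28 mm: the 20.5×8 cube contributes its full rectangle (perimeter 57.00 mm); the r=11.5 cylinder at (0, 9.5) contributes a regular 24-gon of circumradius 11.5 (perimeter = 2·24·11.500·sin(180°/24) = 72.05 mm); the cylinder at (10, 5.5): section is a regular 24-gon, circumradius r=10 (perimeter = 2·24·10.000·sin(180°/24) = 62.65 mm); Merging all regions: the regions partially overlap (shared area 294.44 mm²), so the edge portions inside another operand are dropped and the merged outline is re-measured after clipping — boundary = 92.75 mm. Overall, the cross-section is a single solid region. Total boundary length (outer) = 92.75 mm.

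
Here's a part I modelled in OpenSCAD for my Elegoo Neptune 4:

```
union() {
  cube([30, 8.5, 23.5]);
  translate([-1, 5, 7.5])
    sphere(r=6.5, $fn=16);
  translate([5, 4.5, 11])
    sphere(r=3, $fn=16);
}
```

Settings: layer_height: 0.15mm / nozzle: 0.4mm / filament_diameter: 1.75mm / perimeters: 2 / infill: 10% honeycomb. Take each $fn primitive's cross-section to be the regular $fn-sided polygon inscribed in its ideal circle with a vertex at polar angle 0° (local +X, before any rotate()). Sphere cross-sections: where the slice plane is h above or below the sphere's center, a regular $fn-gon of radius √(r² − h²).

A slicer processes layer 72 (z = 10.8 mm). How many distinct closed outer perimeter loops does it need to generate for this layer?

1

At z = 10.8 mm: the cube (footprint 30×8.5) is included at this height; the r=6.5 sphere at (-1, 5) contributes a regular 16-gon of circumradius √(6.5²−3.3²) = 5.600; the r=3 sphere at (5, 4.5) slices to a regular 16-gon of circumradius 2.993 (√(r²−h²) with h=0.2 from center); Merging all regions: the regions partially overlap (shared area 60.03 mm²), so overlapping operands fuse into one piece — 1 connected region. The result has 1 disconnected region.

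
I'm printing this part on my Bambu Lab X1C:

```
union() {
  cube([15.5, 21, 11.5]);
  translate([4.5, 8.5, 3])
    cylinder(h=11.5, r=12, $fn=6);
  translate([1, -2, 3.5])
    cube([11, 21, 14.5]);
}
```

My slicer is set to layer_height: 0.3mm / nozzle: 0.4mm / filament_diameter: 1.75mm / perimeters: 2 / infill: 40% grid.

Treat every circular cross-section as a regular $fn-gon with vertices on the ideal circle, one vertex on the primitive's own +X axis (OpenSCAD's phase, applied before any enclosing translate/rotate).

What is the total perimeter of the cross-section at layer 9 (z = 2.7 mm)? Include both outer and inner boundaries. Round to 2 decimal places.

At z = 2.7 mm: the 15.5×21 cube contributes its full rectangle (perimeter 73.00 mm); the cylinder at (4.5, 8.5) does not reach this height (z outside [3, 14.5]); the cube at (1, -2) is absent (z outside [3.5, 18]); Taking the union: only the 15.5×21 cube is present, so the union is just that shape — boundary = 73.00 mm. Overall, the cross-section is a single solid region. Total boundary length (outer) = 73.00 mm.

73.00 mm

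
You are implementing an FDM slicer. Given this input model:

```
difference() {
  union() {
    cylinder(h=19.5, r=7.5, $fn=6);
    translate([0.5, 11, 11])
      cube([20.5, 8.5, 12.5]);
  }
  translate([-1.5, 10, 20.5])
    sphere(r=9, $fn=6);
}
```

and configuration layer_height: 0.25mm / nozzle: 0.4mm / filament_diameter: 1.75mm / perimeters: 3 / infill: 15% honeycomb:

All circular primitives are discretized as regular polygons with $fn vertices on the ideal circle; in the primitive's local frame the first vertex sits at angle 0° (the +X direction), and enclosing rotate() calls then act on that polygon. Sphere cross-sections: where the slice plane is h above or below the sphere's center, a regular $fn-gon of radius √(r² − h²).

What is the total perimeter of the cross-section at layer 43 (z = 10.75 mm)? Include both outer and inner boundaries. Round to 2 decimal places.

45.00 mm

At z = 10.75 mm: the cylinder: section is a regular 6-gon, circumradius r=7.5 (perimeter = 2·6·7.500·sin(180°/6) = 45.00 mm); the cube at (0.5, 11) does not reach this height (z outside [11, 23.5]); Taking the union: only the r=7.5 cylinder is present, so the union is just that shape — boundary = 45.00 mm; the sphere at (-1.5, 10) is not intersected at this z (|z−center|=9.750 > r=9); After the difference (first − rest): none of the subtracted shapes is present at this height, so the result so far is unchanged — boundary = 45.00 mm. Overall, the cross-section is a single solid region. Total boundary length (outer) = 45.00 mm.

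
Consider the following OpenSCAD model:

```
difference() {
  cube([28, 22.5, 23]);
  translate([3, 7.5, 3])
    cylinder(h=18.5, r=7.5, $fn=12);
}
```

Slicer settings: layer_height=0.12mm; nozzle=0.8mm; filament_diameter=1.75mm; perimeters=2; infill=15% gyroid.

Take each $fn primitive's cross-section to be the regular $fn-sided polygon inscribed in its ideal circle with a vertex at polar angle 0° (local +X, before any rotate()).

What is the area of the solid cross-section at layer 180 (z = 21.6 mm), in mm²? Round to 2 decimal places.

At z = 21.6 mm: the cube (footprint 28×22.5) is included at this height (area 630.00 mm²); the cylinder at (3, 7.5) is absent (z outside [3, 21.5]); Subtracting the remaining from the first: none of the subtracted shapes is present at this height, so the 28×22.5 cube is unchanged — area = 630.00 mm². Overall, the cross-section is a single solid region. Net area = 630.00 mm².

630.00 mm²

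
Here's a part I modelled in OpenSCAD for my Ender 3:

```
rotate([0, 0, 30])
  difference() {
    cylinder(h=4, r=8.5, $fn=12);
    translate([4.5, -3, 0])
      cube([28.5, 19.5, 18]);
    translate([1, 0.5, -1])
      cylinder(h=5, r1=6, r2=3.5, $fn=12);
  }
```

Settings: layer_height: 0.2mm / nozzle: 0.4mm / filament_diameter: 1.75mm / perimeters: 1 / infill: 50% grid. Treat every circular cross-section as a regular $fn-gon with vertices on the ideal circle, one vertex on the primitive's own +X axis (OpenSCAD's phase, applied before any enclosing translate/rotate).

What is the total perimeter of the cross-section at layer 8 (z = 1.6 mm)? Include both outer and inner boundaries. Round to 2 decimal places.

71.43 mm

At z = 1.6 mm: the cylinder: section is a regular 12-gon, circumradius r=8.5 (perimeter = 2·12·8.500·sin(180°/12) = 52.80 mm); the cube at (4.5, -3) (footprint 28.5×19.5) is included at this height (perimeter 96.00 mm); the cone at (1, 0.5): at t=0.520 of its height the radius interpolates to r₁+(r₂−r₁)t = 4.700, giving a regular 12-gon of that circumradius (perimeter = 2·12·4.700·sin(180°/12) = 29.19 mm); Taking the first minus the rest: starting from the r=8.5 cylinder, the 28.5×19.5 cube at (4.5, -3) partially overlaps it — only the 29.47 mm² overlap (of its 555.75 mm²) is removed, clipping the outline; the cone at (1, 0.5) partially overlaps it — only the 61.78 mm² overlap (of its 66.27 mm²) is removed, clipping the outline — boundary = 71.43 mm; (whole slice rotated 30° about Z — lengths, areas and connectivity unchanged). Overall, the cross-section is a single solid region. Total boundary length (outer) = 71.43 mm.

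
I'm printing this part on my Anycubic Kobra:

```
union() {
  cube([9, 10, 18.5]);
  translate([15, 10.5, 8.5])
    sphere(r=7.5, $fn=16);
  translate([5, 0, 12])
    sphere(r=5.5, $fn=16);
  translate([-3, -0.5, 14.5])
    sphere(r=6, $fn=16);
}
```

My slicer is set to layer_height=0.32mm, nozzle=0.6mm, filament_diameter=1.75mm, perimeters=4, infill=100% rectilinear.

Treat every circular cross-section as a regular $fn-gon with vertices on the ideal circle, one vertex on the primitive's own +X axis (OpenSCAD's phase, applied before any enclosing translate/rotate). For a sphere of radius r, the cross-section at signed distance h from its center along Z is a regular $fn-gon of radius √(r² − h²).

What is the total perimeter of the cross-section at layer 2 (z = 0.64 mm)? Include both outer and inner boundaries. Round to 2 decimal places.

38.00 mm

At z = 0.64 mm: the cube is present — its section is the full 9×10 rectangle (perimeter 38.00 mm); the sphere at (15, 10.5) does not reach this height (|z−center|=7.860 > r=7.5); the sphere at (5, 0) is not intersected at this z (|z−center|=11.360 > r=5.5); the sphere at (-3, -0.5) is not intersected at this z (|z−center|=13.860 > r=6); Taking the union: only the 9×10 cube is present, so the union is just that shape — boundary = 38.00 mm. Overall, the cross-section is a single solid region. Total boundary length (outer) = 38.00 mm.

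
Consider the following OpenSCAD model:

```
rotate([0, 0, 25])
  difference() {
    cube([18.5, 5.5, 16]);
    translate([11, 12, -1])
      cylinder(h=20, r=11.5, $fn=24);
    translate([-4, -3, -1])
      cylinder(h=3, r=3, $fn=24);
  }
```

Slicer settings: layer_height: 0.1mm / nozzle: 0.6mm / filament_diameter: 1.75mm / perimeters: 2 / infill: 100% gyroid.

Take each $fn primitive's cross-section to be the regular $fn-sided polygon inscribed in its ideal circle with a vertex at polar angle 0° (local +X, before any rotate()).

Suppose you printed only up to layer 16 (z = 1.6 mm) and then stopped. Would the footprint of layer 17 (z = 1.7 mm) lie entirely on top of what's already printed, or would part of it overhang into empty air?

entirely on top

Compare the two slices. At z = 1.6: the 18.5×5.5 cube contributes its full rectangle (area 101.75 mm²); the cylinder at (11, 12): section is a regular 24-gon, circumradius r=11.5 (area = (24/2)·11.500²·sin(360°/24) = 410.75 mm²); the r=3 cylinder at (-4, -3) gives a regular 24-gon of circumradius 3 (constant along its height) (area = (24/2)·3.000²·sin(360°/24) = 27.95 mm²); Taking the first minus the rest: starting from the 18.5×5.5 cube (101.75 mm²), the r=11.5 cylinder at (11, 12) partially overlaps it — only the 62.94 mm² overlap (of its 410.75 mm²) is removed, clipping the outline; the r=3 cylinder at (-4, -3) misses the remaining region (no effect) — area = 38.81 mm²; (whole slice rotated 25° about Z — lengths, areas and connectivity unchanged). At z = 1.7: the cube (footprint 18.5×5.5) is included at this height (area 101.75 mm²); the r=11.5 cylinder at (11, 12) contributes a regular 24-gon of circumradius 11.5 (area = (24/2)·11.500²·sin(360°/24) = 410.75 mm²); the cylinder at (-4, -3): section is a regular 24-gon, circumradius r=3 (area = (24/2)·3.000²·sin(360°/24) = 27.95 mm²); After the difference (first − rest): starting from the 18.5×5.5 cube (101.75 mm²), the r=11.5 cylinder at (11, 12) partially overlaps it — only the 62.94 mm² overlap (of its 410.75 mm²) is removed, clipping the outline; the r=3 cylinder at (-4, -3) misses the remaining region (no effect) — area = 38.81 mm²; (rotated 25° about Z; rotation is an isometry so areas/perimeters/island counts are preserved). Checking containment: the cross-section at z = 1.7 is a subset of the cross-section at z = 1.6.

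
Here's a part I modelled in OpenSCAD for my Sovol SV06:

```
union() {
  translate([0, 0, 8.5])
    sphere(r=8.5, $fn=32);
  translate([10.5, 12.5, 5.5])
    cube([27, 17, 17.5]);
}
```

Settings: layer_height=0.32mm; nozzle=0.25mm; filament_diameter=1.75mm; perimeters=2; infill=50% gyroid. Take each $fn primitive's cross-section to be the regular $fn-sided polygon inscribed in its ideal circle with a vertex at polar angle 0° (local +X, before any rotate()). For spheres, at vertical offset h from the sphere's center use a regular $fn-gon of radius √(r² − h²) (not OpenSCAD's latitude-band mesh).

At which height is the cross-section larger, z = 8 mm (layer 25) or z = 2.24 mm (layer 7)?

Layer 25 (z = 8): the r=8.5 sphere slices to a regular 32-gon of circumradius 8.485 (√(r²−h²) with h=0.5 from center) (area = (32/2)·8.485²·sin(360°/32) = 224.74 mm²); the 27×17 cube at (10.5, 12.5) contributes its full rectangle (area 459.00 mm²); Merging all regions: the 2 present regions are separate (no shared area or edge), so areas and boundary lengths simply add and each stays a separate island — area = 683.74 mm². So its area = 683.74 mm². Layer 7 (z = 2.24): the r=8.5 sphere contributes a regular 32-gon of circumradius √(8.5²−6.26²) = 5.750 (area = (32/2)·5.750²·sin(360°/32) = 103.20 mm²); the cube at (10.5, 12.5) is absent (z outside [5.5, 23]); Combining (union): only the r=8.5 sphere is present, so the union is just that shape — area = 103.20 mm². So its area = 103.20 mm². Layer 25 is larger (683.74 vs 103.20 mm²).

layer 25 (z = 8 mm)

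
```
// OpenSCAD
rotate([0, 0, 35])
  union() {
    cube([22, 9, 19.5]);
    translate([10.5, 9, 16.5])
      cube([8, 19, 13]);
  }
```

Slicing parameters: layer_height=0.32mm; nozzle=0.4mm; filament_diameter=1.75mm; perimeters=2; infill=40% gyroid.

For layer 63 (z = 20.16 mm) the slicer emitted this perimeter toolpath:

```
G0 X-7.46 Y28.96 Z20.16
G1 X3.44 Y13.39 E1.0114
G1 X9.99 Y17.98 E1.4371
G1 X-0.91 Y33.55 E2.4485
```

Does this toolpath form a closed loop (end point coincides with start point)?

no

Start point (G0): (-7.46, 28.96). End point (last G1): the path does not return to the start — open.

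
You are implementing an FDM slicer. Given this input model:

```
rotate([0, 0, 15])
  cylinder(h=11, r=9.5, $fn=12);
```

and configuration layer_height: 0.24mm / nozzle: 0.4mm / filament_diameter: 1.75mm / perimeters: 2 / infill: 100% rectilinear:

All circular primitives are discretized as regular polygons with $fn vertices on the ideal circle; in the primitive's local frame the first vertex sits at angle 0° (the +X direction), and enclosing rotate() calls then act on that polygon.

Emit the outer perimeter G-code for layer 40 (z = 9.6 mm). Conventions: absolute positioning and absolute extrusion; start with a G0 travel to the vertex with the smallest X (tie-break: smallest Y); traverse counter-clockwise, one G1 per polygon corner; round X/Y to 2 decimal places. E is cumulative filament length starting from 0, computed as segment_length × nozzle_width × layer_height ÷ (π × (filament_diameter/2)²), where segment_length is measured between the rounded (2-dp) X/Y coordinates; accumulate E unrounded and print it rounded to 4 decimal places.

G0 X-9.18 Y-2.46 Z9.60
G1 X-6.72 Y-6.72 E0.1963
G1 X-2.46 Y-9.18 E0.3927
G1 X2.46 Y-9.18 E0.5890
G1 X6.72 Y-6.72 E0.7854
G1 X9.18 Y-2.46 E0.9817
G1 X9.18 Y2.46 E1.1781
G1 X6.72 Y6.72 E1.3744
G1 X2.46 Y9.18 E1.5708
G1 X-2.46 Y9.18 E1.7671
G1 X-6.72 Y6.72 E1.9635
G1 X-9.18 Y2.46 E2.1598
G1 X-9.18 Y-2.46 E2.3562

At z = 9.6 mm: the r=9.5 cylinder gives a regular 12-gon of circumradius 9.5 (constant along its height); (rotated 15° about Z; rotation is an isometry so areas/perimeters/island counts are preserved). The outline is a single polygon with 12 vertices. Extrusion per mm of travel: 0.4 × 0.24 / (π × 0.875²) = 0.039912. Accumulating E over each segment gives final E = 2.3562.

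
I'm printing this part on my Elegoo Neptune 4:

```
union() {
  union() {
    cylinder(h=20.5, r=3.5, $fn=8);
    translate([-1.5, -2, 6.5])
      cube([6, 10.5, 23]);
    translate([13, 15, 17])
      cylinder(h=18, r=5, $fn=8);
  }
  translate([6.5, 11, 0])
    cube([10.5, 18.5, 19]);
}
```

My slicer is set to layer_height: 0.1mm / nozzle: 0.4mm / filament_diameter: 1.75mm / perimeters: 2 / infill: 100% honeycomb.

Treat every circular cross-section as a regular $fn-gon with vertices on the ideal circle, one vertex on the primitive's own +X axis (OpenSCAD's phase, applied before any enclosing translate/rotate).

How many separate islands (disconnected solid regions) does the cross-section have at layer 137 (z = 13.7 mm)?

At z = 13.7 mm: the r=3.5 cylinder gives a regular 8-gon of circumradius 3.5 (constant along its height); the cube at (-1.5, -2) (footprint 6×10.5) is included at this height; the cylinder at (13, 15) is not intersected at this z (z outside [17, 35]); Combining (union): the regions partially overlap (shared area 22.62 mm²), so overlapping operands fuse into one piece — 1 connected region; the cube at (6.5, 11) is present — its section is the full 10.5×18.5 rectangle; Merging all regions: the 2 present regions are separate (no shared area or edge), so areas and boundary lengths simply add and each stays a separate island — 2 connected regions. Overall, the cross-section has 2 separate islands. Island count = 2.

2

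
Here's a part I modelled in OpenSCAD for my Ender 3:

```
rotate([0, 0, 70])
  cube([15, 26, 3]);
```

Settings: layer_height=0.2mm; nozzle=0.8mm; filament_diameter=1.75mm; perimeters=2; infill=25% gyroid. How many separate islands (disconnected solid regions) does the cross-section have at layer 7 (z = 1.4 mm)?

At z = 1.4 mm: the 15×26 cube contributes its full rectangle; (whole slice rotated 70° about Z — lengths, areas and connectivity unchanged). Overall, the cross-section is a single solid region. Island count = 1.

1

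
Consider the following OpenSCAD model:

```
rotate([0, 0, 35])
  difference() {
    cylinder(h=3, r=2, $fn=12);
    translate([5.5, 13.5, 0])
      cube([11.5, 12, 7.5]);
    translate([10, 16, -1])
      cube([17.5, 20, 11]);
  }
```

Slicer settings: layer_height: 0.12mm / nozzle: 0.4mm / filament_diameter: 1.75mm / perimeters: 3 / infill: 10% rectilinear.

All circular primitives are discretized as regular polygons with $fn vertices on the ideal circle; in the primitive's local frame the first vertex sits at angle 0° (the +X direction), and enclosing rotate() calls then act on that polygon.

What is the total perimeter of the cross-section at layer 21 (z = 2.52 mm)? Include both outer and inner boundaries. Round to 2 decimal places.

At z = 2.52 mm: the r=2 cylinder gives a regular 12-gon of circumradius 2 (constant along its height) (perimeter = 2·12·2.000·sin(180°/12) = 12.42 mm); the cube at (5.5, 13.5) is present — its section is the full 11.5×12 rectangle (perimeter 47.00 mm); the cube at (10, 16) is present — its section is the full 17.5×20 rectangle (perimeter 75.00 mm); Subtracting the remaining from the first: starting from the r=2 cylinder, the 11.5×12 cube at (5.5, 13.5) misses the remaining region (no effect); the 17.5×20 cube at (10, 16) misses the remaining region (no effect) — boundary = 12.42 mm; (whole slice rotated 35° about Z — lengths, areas and connectivity unchanged). Overall, the cross-section is a single solid region. Total boundary length (outer) = 12.42 mm.

12.42 mm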